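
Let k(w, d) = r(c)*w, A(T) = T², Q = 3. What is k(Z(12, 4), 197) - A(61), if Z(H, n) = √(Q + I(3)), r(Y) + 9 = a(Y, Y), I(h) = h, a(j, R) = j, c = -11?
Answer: -3721 - 20*√6 ≈ -3770.0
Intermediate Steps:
r(Y) = -9 + Y
Z(H, n) = √6 (Z(H, n) = √(3 + 3) = √6)
k(w, d) = -20*w (k(w, d) = (-9 - 11)*w = -20*w)
k(Z(12, 4), 197) - A(61) = -20*√6 - 1*61² = -20*√6 - 1*3721 = -20*√6 - 3721 = -3721 - 20*√6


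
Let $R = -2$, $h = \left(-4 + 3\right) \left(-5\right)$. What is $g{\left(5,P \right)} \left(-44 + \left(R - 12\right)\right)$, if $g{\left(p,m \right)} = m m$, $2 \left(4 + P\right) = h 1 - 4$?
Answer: $- \frac{1421}{2} \approx -710.5$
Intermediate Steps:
$h = 5$ ($h = \left(-1\right) \left(-5\right) = 5$)
$P = - \frac{7}{2}$ ($P = -4 + \frac{5 \cdot 1 - 4}{2} = -4 + \frac{5 - 4}{2} = -4 + \frac{1}{2} \cdot 1 = -4 + \frac{1}{2} = - \frac{7}{2} \approx -3.5$)
$g{\left(p,m \right)} = m^{2}$
$g{\left(5,P \right)} \left(-44 + \left(R - 12\right)\right) = \left(- \frac{7}{2}\right)^{2} \left(-44 - 14\right) = \frac{49 \left(-44 - 14\right)}{4} = \frac{49}{4} \left(-58\right) = - \frac{1421}{2}$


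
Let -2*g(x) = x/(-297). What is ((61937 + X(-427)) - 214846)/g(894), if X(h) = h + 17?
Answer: -15178581/149 ≈ -1.0187e+5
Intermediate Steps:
X(h) = 17 + h
g(x) = x/594 (g(x) = -x/(2*(-297)) = -x*(-1)/(2*297) = -(-1)*x/594 = x/594)
((61937 + X(-427)) - 214846)/g(894) = ((61937 + (17 - 427)) - 214846)/(((1/594)*894)) = ((61937 - 410) - 214846)/(149/99) = (61527 - 214846)*(99/149) = -153319*99/149 = -15178581/149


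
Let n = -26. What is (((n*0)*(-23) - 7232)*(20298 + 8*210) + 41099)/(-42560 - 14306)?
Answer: 158903797/56866 ≈ 2794.4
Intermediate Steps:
(((n*0)*(-23) - 7232)*(20298 + 8*210) + 41099)/(-42560 - 14306) = ((-26*0*(-23) - 7232)*(20298 + 8*210) + 41099)/(-42560 - 14306) = ((0*(-23) - 7232)*(20298 + 1680) + 41099)/(-56866) = ((0 - 7232)*21978 + 41099)*(-1/56866) = (-7232*21978 + 41099)*(-1/56866) = (-158944896 + 41099)*(-1/56866) = -158903797*(-1/56866) = 158903797/56866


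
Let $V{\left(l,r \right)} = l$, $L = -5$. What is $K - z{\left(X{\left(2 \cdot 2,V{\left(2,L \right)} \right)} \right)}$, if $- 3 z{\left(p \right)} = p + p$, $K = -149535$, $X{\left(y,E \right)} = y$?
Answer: $- \frac{448597}{3} \approx -1.4953 \cdot 10^{5}$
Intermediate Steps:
$z{\left(p \right)} = - \frac{2 p}{3}$ ($z{\left(p \right)} = - \frac{p + p}{3} = - \frac{2 p}{3}$)
$K - z{\left(X{\left(2 \cdot 2,V{\left(2,L \right)} \right)} \right)} = -149535 - - \frac{2 \cdot 2 \cdot 2}{3} = -149535 - \left(- \frac{2}{3}\right) 4 = -149535 - - \frac{8}{3} = -149535 + \frac{8}{3} = - \frac{448597}{3}$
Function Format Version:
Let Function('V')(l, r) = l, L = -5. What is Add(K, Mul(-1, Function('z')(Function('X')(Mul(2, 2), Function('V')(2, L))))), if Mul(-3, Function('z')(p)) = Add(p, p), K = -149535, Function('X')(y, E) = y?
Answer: Rational(-448597, 3) ≈ -1.4953e+5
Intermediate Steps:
Function('z')(p) = Mul(Rational(-2, 3), p) (Function('z')(p) = Mul(Rational(-1, 3), Add(p, p)) = Mul(Rational(-1, 3), Mul(2, p)) = Mul(Rational(-2, 3), p))
Add(K, Mul(-1, Function('z')(Function('X')(Mul(2, 2), Function('V')(2, L))))) = Add(-149535, Mul(-1, Mul(Rational(-2, 3), Mul(2, 2)))) = Add(-149535, Mul(-1, Mul(Rational(-2, 3), 4))) = Add(-149535, Mul(-1, Rational(-8, 3))) = Add(-149535, Rational(8, 3)) = Rational(-448597, 3)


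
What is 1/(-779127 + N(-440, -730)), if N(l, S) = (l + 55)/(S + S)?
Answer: -292/227505007 ≈ -1.2835e-6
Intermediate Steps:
N(l, S) = (55 + l)/(2*S) (N(l, S) = (55 + l)/((2*S)) = (55 + l)*(1/(2*S)) = (55 + l)/(2*S))
1/(-779127 + N(-440, -730)) = 1/(-779127 + (1/2)*(55 - 440)/(-730)) = 1/(-779127 + (1/2)*(-1/730)*(-385)) = 1/(-779127 + 77/292) = 1/(-227505007/292) = -292/227505007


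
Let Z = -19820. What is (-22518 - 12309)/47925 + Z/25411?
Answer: -611620799/405940725 ≈ -1.5067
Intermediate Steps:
(-22518 - 12309)/47925 + Z/25411 = (-22518 - 12309)/47925 - 19820/25411 = -34827*1/47925 - 19820*1/25411 = -11609/15975 - 19820/25411 = -611620799/405940725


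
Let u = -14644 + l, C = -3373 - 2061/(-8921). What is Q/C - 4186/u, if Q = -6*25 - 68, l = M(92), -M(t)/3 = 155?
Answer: 77666997297/227303361724 ≈ 0.34169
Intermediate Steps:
M(t) = -465 (M(t) = -3*155 = -465)
l = -465
C = -30088472/8921 (C = -3373 - 2061*(-1)/8921 = -3373 - 1*(-2061/8921) = -3373 + 2061/8921 = -30088472/8921 ≈ -3372.8)
u = -15109 (u = -14644 - 465 = -15109)
Q = -218 (Q = -150 - 68 = -218)
Q/C - 4186/u = -218/(-30088472/8921) - 4186/(-15109) = -218*(-8921/30088472) - 4186*(-1/15109) = 972389/15044236 + 4186/15109 = 77666997297/227303361724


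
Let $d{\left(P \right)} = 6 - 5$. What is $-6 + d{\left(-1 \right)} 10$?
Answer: $4$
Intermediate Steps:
$d{\left(P \right)} = 1$ ($d{\left(P \right)} = 6 - 5 = 1$)
$-6 + d{\left(-1 \right)} 10 = -6 + 1 \cdot 10 = -6 + 10 = 4$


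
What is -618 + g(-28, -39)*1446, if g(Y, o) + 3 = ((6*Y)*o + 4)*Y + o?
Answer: -265500678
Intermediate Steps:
g(Y, o) = -3 + o + Y*(4 + 6*Y*o) (g(Y, o) = -3 + (((6*Y)*o + 4)*Y + o) = -3 + ((6*Y*o + 4)*Y + o) = -3 + ((4 + 6*Y*o)*Y + o) = -3 + (Y*(4 + 6*Y*o) + o) = -3 + (o + Y*(4 + 6*Y*o)) = -3 + o + Y*(4 + 6*Y*o))
-618 + g(-28, -39)*1446 = -618 + (-3 - 39 + 4*(-28) + 6*(-39)*(-28)²)*1446 = -618 + (-3 - 39 - 112 + 6*(-39)*784)*1446 = -618 + (-3 - 39 - 112 - 183456)*1446 = -618 - 183610*1446 = -618 - 265500060 = -265500678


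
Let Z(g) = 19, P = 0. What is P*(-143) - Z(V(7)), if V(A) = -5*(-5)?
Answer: -19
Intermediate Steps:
V(A) = 25
P*(-143) - Z(V(7)) = 0*(-143) - 1*19 = 0 - 19 = -19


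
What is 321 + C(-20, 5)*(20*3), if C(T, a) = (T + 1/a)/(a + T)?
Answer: 2001/5 ≈ 400.20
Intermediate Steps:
C(T, a) = (T + 1/a)/(T + a)
321 + C(-20, 5)*(20*3) = 321 + ((1 - 20*5)/(5*(-20 + 5)))*(20*3) = 321 + ((1/5)*(1 - 100)/(-15))*60 = 321 + ((1/5)*(-1/15)*(-99))*60 = 321 + (33/25)*60 = 321 + 396/5 = 2001/5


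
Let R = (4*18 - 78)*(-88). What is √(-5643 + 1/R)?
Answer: I*√98323599/132 ≈ 75.12*I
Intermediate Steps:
R = 528 (R = (72 - 78)*(-88) = -6*(-88) = 528)
√(-5643 + 1/R) = √(-5643 + 1/528) = √(-2979503/528) = I*√98323599/132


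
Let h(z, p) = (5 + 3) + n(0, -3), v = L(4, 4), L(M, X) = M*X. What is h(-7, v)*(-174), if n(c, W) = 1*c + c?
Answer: -1392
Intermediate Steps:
n(c, W) = 2*c (n(c, W) = c + c = 2*c)
v = 16 (v = 4*4 = 16)
h(z, p) = 8 (h(z, p) = (5 + 3) + 2*0 = 8 + 0 = 8)
h(-7, v)*(-174) = 8*(-174) = -1392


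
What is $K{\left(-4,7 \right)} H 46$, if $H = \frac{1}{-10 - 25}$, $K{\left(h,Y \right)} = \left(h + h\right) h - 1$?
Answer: $- \frac{1426}{35} \approx -40.743$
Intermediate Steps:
$K{\left(h,Y \right)} = -1 + 2 h^{2}$ ($K{\left(h,Y \right)} = 2 h h - 1 = 2 h^{2} - 1 = -1 + 2 h^{2}$)
$H = - \frac{1}{35}$ ($H = \frac{1}{-35} = - \frac{1}{35} \approx -0.028571$)
$K{\left(-4,7 \right)} H 46 = \left(-1 + 2 \left(-4\right)^{2}\right) \left(- \frac{1}{35}\right) 46 = \left(-1 + 2 \cdot 16\right) \left(- \frac{1}{35}\right) 46 = \left(-1 + 32\right) \left(- \frac{1}{35}\right) 46 = 31 \left(- \frac{1}{35}\right) 46 = \left(- \frac{31}{35}\right) 46 = - \frac{1426}{35}$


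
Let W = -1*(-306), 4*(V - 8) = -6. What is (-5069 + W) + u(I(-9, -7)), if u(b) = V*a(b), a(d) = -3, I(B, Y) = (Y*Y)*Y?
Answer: -9565/2 ≈ -4782.5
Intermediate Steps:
V = 13/2 (V = 8 + (¼)*(-6) = 8 - 3/2 = 13/2 ≈ 6.5000)
I(B, Y) = Y³ (I(B, Y) = Y²*Y = Y³)
W = 306
u(b) = -39/2 (u(b) = (13/2)*(-3) = -39/2)
(-5069 + W) + u(I(-9, -7)) = (-5069 + 306) - 39/2 = -4763 - 39/2 = -9565/2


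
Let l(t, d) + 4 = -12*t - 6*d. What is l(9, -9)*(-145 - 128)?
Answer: 15834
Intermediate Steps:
l(t, d) = -4 - 12*t - 6*d (l(t, d) = -4 + (-12*t - 6*d) = -4 - 12*t - 6*d)
l(9, -9)*(-145 - 128) = (-4 - 12*9 - 6*(-9))*(-145 - 128) = (-4 - 108 + 54)*(-273) = -58*(-273) = 15834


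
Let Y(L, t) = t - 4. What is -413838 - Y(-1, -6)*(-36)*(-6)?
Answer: -411678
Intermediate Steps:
Y(L, t) = -4 + t
-413838 - Y(-1, -6)*(-36)*(-6) = -413838 - (-4 - 6)*(-36)*(-6) = -413838 - (-10*(-36))*(-6) = -413838 - 360*(-6) = -413838 - 1*(-2160) = -413838 + 2160 = -411678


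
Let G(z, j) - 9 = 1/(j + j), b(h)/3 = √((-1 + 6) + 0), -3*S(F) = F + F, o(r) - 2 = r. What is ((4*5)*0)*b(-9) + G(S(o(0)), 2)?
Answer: 37/4 ≈ 9.2500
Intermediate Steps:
o(r) = 2 + r
S(F) = -2*F/3 (S(F) = -(F + F)/3 = -2*F/3)
b(h) = 3*√5 (b(h) = 3*√((-1 + 6) + 0) = 3*√(5 + 0) = 3*√5)
G(z, j) = 9 + 1/(2*j) (G(z, j) = 9 + 1/(j + j) = 9 + 1/(2*j))
((4*5)*0)*b(-9) + G(S(o(0)), 2) = ((4*5)*0)*(3*√5) + (9 + (½)/2) = (20*0)*(3*√5) + (9 + (½)*(½)) = 0*(3*√5) + (9 + ¼) = 0 + 37/4 = 37/4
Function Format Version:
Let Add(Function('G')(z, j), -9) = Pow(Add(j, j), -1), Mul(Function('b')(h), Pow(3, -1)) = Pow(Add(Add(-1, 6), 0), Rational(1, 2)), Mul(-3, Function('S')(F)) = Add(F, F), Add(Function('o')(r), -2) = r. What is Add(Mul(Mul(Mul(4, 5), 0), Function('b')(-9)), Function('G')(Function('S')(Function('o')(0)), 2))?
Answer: Rational(37, 4) ≈ 9.2500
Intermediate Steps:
Function('o')(r) = Add(2, r)
Function('S')(F) = Mul(Rational(-2, 3), F) (Function('S')(F) = Mul(Rational(-1, 3), Add(F, F)) = Mul(Rational(-1, 3), Mul(2, F)) = Mul(Rational(-2, 3), F))
Function('b')(h) = Mul(3, Pow(5, Rational(1, 2))) (Function('b')(h) = Mul(3, Pow(Add(Add(-1, 6), 0), Rational(1, 2))) = Mul(3, Pow(Add(5, 0), Rational(1, 2))) = Mul(3, Pow(5, Rational(1, 2))))
Function('G')(z, j) = Add(9, Mul(Rational(1, 2), Pow(j, -1))) (Function('G')(z, j) = Add(9, Pow(Add(j, j), -1)) = Add(9, Pow(Mul(2, j), -1)) = Add(9, Mul(Rational(1, 2), Pow(j, -1))))
Add(Mul(Mul(Mul(4, 5), 0), Function('b')(-9)), Function('G')(Function('S')(Function('o')(0)), 2)) = Add(Mul(Mul(Mul(4, 5), 0), Mul(3, Pow(5, Rational(1, 2)))), Add(9, Mul(Rational(1, 2), Pow(2, -1)))) = Add(Mul(Mul(20, 0), Mul(3, Pow(5, Rational(1, 2)))), Add(9, Mul(Rational(1, 2), Rational(1, 2)))) = Add(Mul(0, Mul(3, Pow(5, Rational(1, 2)))), Add(9, Rational(1, 4))) = Add(0, Rational(37, 4)) = Rational(37, 4)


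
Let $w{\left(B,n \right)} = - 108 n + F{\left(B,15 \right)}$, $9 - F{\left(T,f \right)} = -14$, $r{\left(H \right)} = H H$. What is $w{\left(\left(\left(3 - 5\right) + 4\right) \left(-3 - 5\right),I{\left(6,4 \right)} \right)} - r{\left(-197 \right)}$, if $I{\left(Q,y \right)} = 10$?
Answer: $-39866$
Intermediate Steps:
$r{\left(H \right)} = H^{2}$
$F{\left(T,f \right)} = 23$ ($F{\left(T,f \right)} = 9 - -14 = 9 + 14 = 23$)
$w{\left(B,n \right)} = 23 - 108 n$ ($w{\left(B,n \right)} = - 108 n + 23 = 23 - 108 n$)
$w{\left(\left(\left(3 - 5\right) + 4\right) \left(-3 - 5\right),I{\left(6,4 \right)} \right)} - r{\left(-197 \right)} = \left(23 - 1080\right) - \left(-197\right)^{2} = \left(23 - 1080\right) - 38809 = -1057 - 38809 = -39866$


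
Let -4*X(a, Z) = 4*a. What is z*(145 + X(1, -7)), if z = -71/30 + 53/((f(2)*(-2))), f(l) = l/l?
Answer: -20784/5 ≈ -4156.8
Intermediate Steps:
f(l) = 1
X(a, Z) = -a
z = -433/15 (z = -71/30 + 53/((1*(-2))) = -71*1/30 + 53/(-2) = -71/30 + 53*(-½) = -71/30 - 53/2 = -433/15 ≈ -28.867)
z*(145 + X(1, -7)) = -433*(145 - 1*1)/15 = -433*(145 - 1)/15 = -433/15*144 = -20784/5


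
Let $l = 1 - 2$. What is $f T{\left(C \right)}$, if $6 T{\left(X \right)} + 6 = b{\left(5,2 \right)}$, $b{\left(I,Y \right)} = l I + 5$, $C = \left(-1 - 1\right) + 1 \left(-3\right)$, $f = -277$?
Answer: $277$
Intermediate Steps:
$l = -1$
$C = -5$ ($C = \left(-1 - 1\right) - 3 = -2 - 3 = -5$)
$b{\left(I,Y \right)} = 5 - I$ ($b{\left(I,Y \right)} = - I + 5 = 5 - I$)
$T{\left(X \right)} = -1$ ($T{\left(X \right)} = -1 + \frac{5 - 5}{6} = -1 + \frac{1}{6} \cdot 0 = -1 + 0 = -1$)
$f T{\left(C \right)} = \left(-277\right) \left(-1\right) = 277$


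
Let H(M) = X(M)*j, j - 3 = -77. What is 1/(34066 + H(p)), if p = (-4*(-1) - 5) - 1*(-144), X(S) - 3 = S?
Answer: 1/23262 ≈ 4.2989e-5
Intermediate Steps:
j = -74 (j = 3 - 77 = -74)
X(S) = 3 + S
p = 143 (p = (4 - 5) + 144 = -1 + 144 = 143)
H(M) = -222 - 74*M (H(M) = (3 + M)*(-74) = -222 - 74*M)
1/(34066 + H(p)) = 1/(34066 + (-222 - 74*143)) = 1/(34066 + (-222 - 10582)) = 1/(34066 - 10804) = 1/23262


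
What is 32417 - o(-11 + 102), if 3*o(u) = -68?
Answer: 97319/3 ≈ 32440.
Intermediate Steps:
o(u) = -68/3 (o(u) = (1/3)*(-68) = -68/3)
32417 - o(-11 + 102) = 32417 - 1*(-68/3) = 32417 + 68/3 = 97319/3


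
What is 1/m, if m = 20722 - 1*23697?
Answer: -1/2975 ≈ -0.00033613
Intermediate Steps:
m = -2975 (m = 20722 - 23697 = -2975)
1/m = 1/(-2975) = -1/2975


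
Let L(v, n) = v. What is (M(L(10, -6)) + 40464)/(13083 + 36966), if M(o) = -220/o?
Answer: 40442/50049 ≈ 0.80805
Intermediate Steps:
(M(L(10, -6)) + 40464)/(13083 + 36966) = (-220/10 + 40464)/(13083 + 36966) = (-220*1/10 + 40464)/50049 = (-22 + 40464)*(1/50049) = 40442*(1/50049) = 40442/50049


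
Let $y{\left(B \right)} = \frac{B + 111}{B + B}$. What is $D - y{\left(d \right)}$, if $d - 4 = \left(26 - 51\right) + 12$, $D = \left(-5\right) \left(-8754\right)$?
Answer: $\frac{131327}{3} \approx 43776.0$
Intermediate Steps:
$D = 43770$
$d = -9$ ($d = 4 + \left(\left(26 - 51\right) + 12\right) = 4 + \left(-25 + 12\right) = 4 - 13 = -9$)
$y{\left(B \right)} = \frac{111 + B}{2 B}$
$D - y{\left(d \right)} = 43770 - \frac{111 - 9}{2 \left(-9\right)} = 43770 - \frac{1}{2} \left(- \frac{1}{9}\right) 102 = 43770 - - \frac{17}{3} = 43770 + \frac{17}{3} = \frac{131327}{3}$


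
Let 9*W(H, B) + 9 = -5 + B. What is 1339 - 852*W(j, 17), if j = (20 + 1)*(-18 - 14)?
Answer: 1055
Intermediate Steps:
j = -672 (j = 21*(-32) = -672)
W(H, B) = -14/9 + B/9 (W(H, B) = -1 + (-5 + B)/9 = -1 + (-5/9 + B/9) = -14/9 + B/9)
1339 - 852*W(j, 17) = 1339 - 852*(-14/9 + (⅑)*17) = 1339 - 852*(-14/9 + 17/9) = 1339 - 852*⅓ = 1339 - 284 = 1055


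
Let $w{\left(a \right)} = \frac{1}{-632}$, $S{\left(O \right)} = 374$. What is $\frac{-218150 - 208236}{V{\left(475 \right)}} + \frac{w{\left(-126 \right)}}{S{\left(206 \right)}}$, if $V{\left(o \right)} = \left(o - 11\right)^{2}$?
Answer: $- \frac{3149506917}{1590283904} \approx -1.9805$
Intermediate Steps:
$V{\left(o \right)} = \left(-11 + o\right)^{2}$
$w{\left(a \right)} = - \frac{1}{632}$
$\frac{-218150 - 208236}{V{\left(475 \right)}} + \frac{w{\left(-126 \right)}}{S{\left(206 \right)}} = \frac{-218150 - 208236}{\left(-11 + 475\right)^{2}} - \frac{1}{632 \cdot 374} = - \frac{426386}{464^{2}} - \frac{1}{236368} = - \frac{426386}{215296} - \frac{1}{236368} = \left(-426386\right) \frac{1}{215296} - \frac{1}{236368} = - \frac{213193}{107648} - \frac{1}{236368} = - \frac{3149506917}{1590283904}$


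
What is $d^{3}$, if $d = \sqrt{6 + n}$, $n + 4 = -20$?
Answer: $- 54 i \sqrt{2} \approx - 76.368 i$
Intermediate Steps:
$n = -24$ ($n = -4 - 20 = -24$)
$d = 3 i \sqrt{2}$ ($d = \sqrt{6 - 24} = \sqrt{-18} = 3 i \sqrt{2} \approx 4.2426 i$)
$d^{3} = \left(3 i \sqrt{2}\right)^{3} = - 54 i \sqrt{2}$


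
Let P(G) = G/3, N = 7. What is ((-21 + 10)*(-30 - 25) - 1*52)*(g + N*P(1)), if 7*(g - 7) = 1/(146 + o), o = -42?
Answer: 1610573/312 ≈ 5162.1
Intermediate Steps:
g = 5097/728 (g = 7 + 1/(7*(146 - 42)) = 7 + (1/7)/104 = 7 + (1/7)*(1/104) = 7 + 1/728 = 5097/728 ≈ 7.0014)
P(G) = G/3 (P(G) = G*(1/3) = G/3)
((-21 + 10)*(-30 - 25) - 1*52)*(g + N*P(1)) = ((-21 + 10)*(-30 - 25) - 1*52)*(5097/728 + 7*((1/3)*1)) = (-11*(-55) - 52)*(5097/728 + 7*(1/3)) = (605 - 52)*(5097/728 + 7/3) = 553*(20387/2184) = 1610573/312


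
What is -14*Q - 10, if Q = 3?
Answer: -52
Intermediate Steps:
-14*Q - 10 = -14*3 - 10 = -42 - 10 = -52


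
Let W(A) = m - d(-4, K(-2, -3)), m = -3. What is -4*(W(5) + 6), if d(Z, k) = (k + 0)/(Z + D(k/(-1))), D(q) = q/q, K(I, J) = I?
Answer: -28/3 ≈ -9.3333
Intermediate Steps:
D(q) = 1
d(Z, k) = k/(1 + Z) (d(Z, k) = (k + 0)/(Z + 1) = k/(1 + Z))
W(A) = -11/3 (W(A) = -3 - (-2)/(1 - 4) = -3 - (-2)/(-3) = -3 - (-2)*(-1)/3 = -3 - 1*⅔ = -3 - ⅔ = -11/3)
-4*(W(5) + 6) = -4*(-11/3 + 6) = -4*7/3 = -28/3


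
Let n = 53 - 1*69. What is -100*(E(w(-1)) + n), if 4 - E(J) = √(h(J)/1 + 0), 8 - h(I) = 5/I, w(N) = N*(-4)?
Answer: 1200 + 150*√3 ≈ 1459.8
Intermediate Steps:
w(N) = -4*N
h(I) = 8 - 5/I
n = -16 (n = 53 - 69 = -16)
E(J) = 4 - √(8 - 5/J) (E(J) = 4 - √((8 - 5/J)/1 + 0) = 4 - √((8 - 5/J)*1 + 0) = 4 - √((8 - 5/J) + 0) = 4 - √(8 - 5/J))
-100*(E(w(-1)) + n) = -100*((4 - √(8 - 5/((-4*(-1))))) - 16) = -100*((4 - √(8 - 5/4)) - 16) = -100*((4 - √(27/4)) - 16) = -100*((4 - 3*√3/2) - 16) = -100*(-12 - 3*√3/2) = 1200 + 150*√3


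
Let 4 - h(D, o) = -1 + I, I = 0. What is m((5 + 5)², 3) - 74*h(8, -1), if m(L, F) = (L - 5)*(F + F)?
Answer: 200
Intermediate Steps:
m(L, F) = 2*F*(-5 + L) (m(L, F) = (-5 + L)*(2*F) = 2*F*(-5 + L))
h(D, o) = 5 (h(D, o) = 4 - (-1 + 0) = 4 - 1*(-1) = 4 + 1 = 5)
m((5 + 5)², 3) - 74*h(8, -1) = 2*3*(-5 + (5 + 5)²) - 74*5 = 2*3*(-5 + 10²) - 370 = 2*3*(-5 + 100) - 370 = 2*3*95 - 370 = 570 - 370 = 200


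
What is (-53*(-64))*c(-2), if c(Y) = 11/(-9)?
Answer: -37312/9 ≈ -4145.8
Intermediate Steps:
c(Y) = -11/9 (c(Y) = 11*(-⅑) = -11/9)
(-53*(-64))*c(-2) = -53*(-64)*(-11/9) = 3392*(-11/9) = -37312/9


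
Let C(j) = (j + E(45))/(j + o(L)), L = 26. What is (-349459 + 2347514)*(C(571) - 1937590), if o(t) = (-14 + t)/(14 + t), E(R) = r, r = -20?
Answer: -762667663697200/197 ≈ -3.8714e+12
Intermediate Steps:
E(R) = -20
o(t) = (-14 + t)/(14 + t)
C(j) = (-20 + j)/(3/10 + j) (C(j) = (j - 20)/(j + (-14 + 26)/(14 + 26)) = (-20 + j)/(j + 12/40) = (-20 + j)/(j + (1/40)*12) = (-20 + j)/(j + 3/10) = (-20 + j)/(3/10 + j))
(-349459 + 2347514)*(C(571) - 1937590) = (-349459 + 2347514)*(10*(-20 + 571)/(3 + 10*571) - 1937590) = 1998055*(10*551/(3 + 5710) - 1937590) = 1998055*(10*551/5713 - 1937590) = 1998055*(10*(1/5713)*551 - 1937590) = 1998055*(190/197 - 1937590) = 1998055*(-381705040/197) = -762667663697200/197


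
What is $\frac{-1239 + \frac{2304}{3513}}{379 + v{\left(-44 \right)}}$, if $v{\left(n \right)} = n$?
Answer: $- \frac{1450101}{392285} \approx -3.6965$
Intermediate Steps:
$\frac{-1239 + \frac{2304}{3513}}{379 + v{\left(-44 \right)}} = \frac{-1239 + \frac{2304}{3513}}{379 - 44} = \frac{-1239 + 2304 \cdot \frac{1}{3513}}{335} = \left(-1239 + \frac{768}{1171}\right) \frac{1}{335} = \left(- \frac{1450101}{1171}\right) \frac{1}{335} = - \frac{1450101}{392285}$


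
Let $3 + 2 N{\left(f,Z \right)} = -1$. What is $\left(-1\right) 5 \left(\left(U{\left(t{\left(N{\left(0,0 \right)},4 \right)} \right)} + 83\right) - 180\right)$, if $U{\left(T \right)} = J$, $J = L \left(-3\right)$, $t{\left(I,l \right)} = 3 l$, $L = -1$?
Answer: $470$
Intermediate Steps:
$N{\left(f,Z \right)} = -2$ ($N{\left(f,Z \right)} = - \frac{3}{2} + \frac{1}{2} \left(-1\right) = - \frac{3}{2} - \frac{1}{2} = -2$)
$J = 3$ ($J = \left(-1\right) \left(-3\right) = 3$)
$U{\left(T \right)} = 3$
$\left(-1\right) 5 \left(\left(U{\left(t{\left(N{\left(0,0 \right)},4 \right)} \right)} + 83\right) - 180\right) = \left(-1\right) 5 \left(\left(3 + 83\right) - 180\right) = - 5 \left(86 - 180\right) = \left(-5\right) \left(-94\right) = 470$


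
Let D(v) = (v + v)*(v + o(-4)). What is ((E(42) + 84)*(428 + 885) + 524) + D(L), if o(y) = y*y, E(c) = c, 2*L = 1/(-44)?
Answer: 642603457/3872 ≈ 1.6596e+5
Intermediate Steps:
L = -1/88 (L = (½)/(-44) = (½)*(-1/44) = -1/88 ≈ -0.011364)
o(y) = y²
D(v) = 2*v*(16 + v) (D(v) = (v + v)*(v + (-4)²) = (2*v)*(v + 16) = (2*v)*(16 + v) = 2*v*(16 + v))
((E(42) + 84)*(428 + 885) + 524) + D(L) = ((42 + 84)*(428 + 885) + 524) + 2*(-1/88)*(16 - 1/88) = (126*1313 + 524) + 2*(-1/88)*(1407/88) = (165438 + 524) - 1407/3872 = 165962 - 1407/3872 = 642603457/3872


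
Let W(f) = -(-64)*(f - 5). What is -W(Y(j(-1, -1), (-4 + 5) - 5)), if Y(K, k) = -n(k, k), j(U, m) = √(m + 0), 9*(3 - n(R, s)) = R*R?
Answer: 3584/9 ≈ 398.22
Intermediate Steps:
n(R, s) = 3 - R²/9 (n(R, s) = 3 - R*R/9 = 3 - R²/9)
j(U, m) = √m
Y(K, k) = -3 + k²/9 (Y(K, k) = -(3 - k²/9) = -3 + k²/9)
W(f) = -320 + 64*f (W(f) = -(-64)*(-5 + f) = -(320 - 64*f) = -320 + 64*f)
-W(Y(j(-1, -1), (-4 + 5) - 5)) = -(-320 + 64*(-3 + ((-4 + 5) - 5)²/9)) = -(-320 + 64*(-3 + (1 - 5)²/9)) = -(-320 + 64*(-3 + (⅑)*(-4)²)) = -(-320 + 64*(-3 + (⅑)*16)) = -(-320 + 64*(-3 + 16/9)) = -(-320 + 64*(-11/9)) = -(-320 - 704/9) = -1*(-3584/9) = 3584/9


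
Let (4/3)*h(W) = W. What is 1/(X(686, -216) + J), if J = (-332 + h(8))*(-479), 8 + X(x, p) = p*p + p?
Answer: 1/202586 ≈ 4.9362e-6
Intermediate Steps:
X(x, p) = -8 + p + p² (X(x, p) = -8 + (p*p + p) = -8 + (p² + p) = -8 + (p + p²) = -8 + p + p²)
h(W) = 3*W/4
J = 156154 (J = (-332 + (¾)*8)*(-479) = (-332 + 6)*(-479) = -326*(-479) = 156154)
1/(X(686, -216) + J) = 1/((-8 - 216 + (-216)²) + 156154) = 1/((-8 - 216 + 46656) + 156154) = 1/(46432 + 156154) = 1/202586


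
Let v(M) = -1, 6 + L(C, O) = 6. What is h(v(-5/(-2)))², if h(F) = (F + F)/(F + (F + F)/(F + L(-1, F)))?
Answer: 4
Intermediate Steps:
L(C, O) = 0 (L(C, O) = -6 + 6 = 0)
h(F) = 2*F/(2 + F) (h(F) = (F + F)/(F + (F + F)/(F + 0)) = (2*F)/(F + (2*F)/F) = (2*F)/(F + 2) = (2*F)/(2 + F) = 2*F/(2 + F))
h(v(-5/(-2)))² = (2*(-1)/(2 - 1))² = (2*(-1)/1)² = (2*(-1)*1)² = (-2)² = 4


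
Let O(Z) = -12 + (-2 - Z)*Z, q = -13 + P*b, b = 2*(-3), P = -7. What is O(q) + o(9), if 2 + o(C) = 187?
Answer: -726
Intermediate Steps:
b = -6
o(C) = 185 (o(C) = -2 + 187 = 185)
q = 29 (q = -13 - 7*(-6) = -13 + 42 = 29)
O(Z) = -12 + Z*(-2 - Z)
O(q) + o(9) = (-12 - 1*29**2 - 2*29) + 185 = (-12 - 1*841 - 58) + 185 = (-12 - 841 - 58) + 185 = -911 + 185 = -726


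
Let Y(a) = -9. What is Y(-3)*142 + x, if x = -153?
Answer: -1431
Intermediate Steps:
Y(-3)*142 + x = -9*142 - 153 = -1278 - 153 = -1431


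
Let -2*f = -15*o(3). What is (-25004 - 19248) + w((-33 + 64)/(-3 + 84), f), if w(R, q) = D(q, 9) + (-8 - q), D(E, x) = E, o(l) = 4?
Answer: -44260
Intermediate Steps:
f = 30 (f = -(-15)*4/2 = -1/2*(-60) = 30)
w(R, q) = -8 (w(R, q) = q + (-8 - q) = -8)
(-25004 - 19248) + w((-33 + 64)/(-3 + 84), f) = (-25004 - 19248) - 8 = -44252 - 8 = -44260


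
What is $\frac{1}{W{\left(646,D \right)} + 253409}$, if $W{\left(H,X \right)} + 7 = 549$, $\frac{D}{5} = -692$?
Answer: $\frac{1}{253951} \approx 3.9378 \cdot 10^{-6}$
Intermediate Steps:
$D = -3460$ ($D = 5 \left(-692\right) = -3460$)
$W{\left(H,X \right)} = 542$ ($W{\left(H,X \right)} = -7 + 549 = 542$)
$\frac{1}{W{\left(646,D \right)} + 253409} = \frac{1}{542 + 253409} = \frac{1}{253951}$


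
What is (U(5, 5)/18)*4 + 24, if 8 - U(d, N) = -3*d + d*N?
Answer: 212/9 ≈ 23.556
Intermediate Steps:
U(d, N) = 8 + 3*d - N*d (U(d, N) = 8 - (-3*d + d*N) = 8 - (-3*d + N*d) = 8 + (3*d - N*d) = 8 + 3*d - N*d)
(U(5, 5)/18)*4 + 24 = ((8 + 3*5 - 1*5*5)/18)*4 + 24 = ((8 + 15 - 25)*(1/18))*4 + 24 = -2*1/18*4 + 24 = -1/9*4 + 24 = -4/9 + 24 = 212/9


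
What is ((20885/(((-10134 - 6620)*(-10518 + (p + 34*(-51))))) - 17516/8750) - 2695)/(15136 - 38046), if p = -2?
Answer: 2422454725158753/20577828038075000 ≈ 0.11772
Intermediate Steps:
((20885/(((-10134 - 6620)*(-10518 + (p + 34*(-51))))) - 17516/8750) - 2695)/(15136 - 38046) = ((20885/(((-10134 - 6620)*(-10518 + (-2 + 34*(-51))))) - 17516/8750) - 2695)/(15136 - 38046) = ((20885/((-16754*(-10518 + (-2 - 1734)))) - 17516*1/8750) - 2695)/(-22910) = ((20885/((-16754*(-10518 - 1736))) - 8758/4375) - 2695)*(-1/22910) = ((20885/((-16754*(-12254))) - 8758/4375) - 2695)*(-1/22910) = ((20885/205303516 - 8758/4375) - 2695)*(-1/22910) = (-1797956821253/898202882500 - 2695)*(-1/22910) = -2422454725158753/898202882500*(-1/22910) = 2422454725158753/20577828038075000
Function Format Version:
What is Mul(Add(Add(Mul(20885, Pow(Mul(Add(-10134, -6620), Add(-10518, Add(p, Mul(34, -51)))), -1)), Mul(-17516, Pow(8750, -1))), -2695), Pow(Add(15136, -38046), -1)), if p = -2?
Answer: Rational(2422454725158753, 20577828038075000) ≈ 0.11772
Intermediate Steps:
Mul(Add(Add(Mul(20885, Pow(Mul(Add(-10134, -6620), Add(-10518, Add(p, Mul(34, -51)))), -1)), Mul(-17516, Pow(8750, -1))), -2695), Pow(Add(15136, -38046), -1)) = Mul(Add(Add(Mul(20885, Pow(Mul(Add(-10134, -6620), Add(-10518, Add(-2, Mul(34, -51)))), -1)), Mul(-17516, Pow(8750, -1))), -2695), Pow(Add(15136, -38046), -1)) = Mul(Add(Add(Mul(20885, Pow(Mul(-16754, Add(-10518, Add(-2, -1734))), -1)), Mul(-17516, Rational(1, 8750))), -2695), Pow(-22910, -1)) = Mul(Add(Add(Mul(20885, Pow(Mul(-16754, Add(-10518, -1736)), -1)), Rational(-8758, 4375)), -2695), Rational(-1, 22910)) = Mul(Add(Add(Mul(20885, Pow(Mul(-16754, -12254), -1)), Rational(-8758, 4375)), -2695), Rational(-1, 22910)) = Mul(Add(Add(Mul(20885, Pow(205303516, -1)), Rational(-8758, 4375)), -2695), Rational(-1, 22910)) = Mul(Add(Add(Mul(20885, Rational(1, 205303516)), Rational(-8758, 4375)), -2695), Rational(-1, 22910)) = Mul(Add(Add(Rational(20885, 205303516), Rational(-8758, 4375)), -2695), Rational(-1, 22910)) = Mul(Add(Rational(-1797956821253, 898202882500), -2695), Rational(-1, 22910)) = Mul(Rational(-2422454725158753, 898202882500), Rational(-1, 22910)) = Rational(2422454725158753, 20577828038075000)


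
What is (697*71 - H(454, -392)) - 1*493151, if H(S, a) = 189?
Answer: -443853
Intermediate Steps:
(697*71 - H(454, -392)) - 1*493151 = (697*71 - 1*189) - 1*493151 = (49487 - 189) - 493151 = 49298 - 493151 = -443853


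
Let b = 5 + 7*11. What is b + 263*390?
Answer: 102652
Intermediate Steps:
b = 82 (b = 5 + 77 = 82)
b + 263*390 = 82 + 263*390 = 82 + 102570 = 102652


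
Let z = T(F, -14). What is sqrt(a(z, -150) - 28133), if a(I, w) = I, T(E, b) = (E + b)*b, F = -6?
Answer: I*sqrt(27853) ≈ 166.89*I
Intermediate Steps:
T(E, b) = b*(E + b)
z = 280 (z = -14*(-6 - 14) = -14*(-20) = 280)
sqrt(a(z, -150) - 28133) = sqrt(280 - 28133) = sqrt(-27853) = I*sqrt(27853)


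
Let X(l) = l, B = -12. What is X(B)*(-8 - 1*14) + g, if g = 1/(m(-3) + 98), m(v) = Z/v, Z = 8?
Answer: 75507/286 ≈ 264.01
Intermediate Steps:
m(v) = 8/v
g = 3/286 (g = 1/(8/(-3) + 98) = 1/(8*(-⅓) + 98) = 1/(-8/3 + 98) = 1/(286/3) = 3/286 ≈ 0.010490)
X(B)*(-8 - 1*14) + g = -12*(-8 - 1*14) + 3/286 = -12*(-8 - 14) + 3/286 = -12*(-22) + 3/286 = 264 + 3/286 = 75507/286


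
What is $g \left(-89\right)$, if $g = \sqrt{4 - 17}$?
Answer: $- 89 i \sqrt{13} \approx - 320.89 i$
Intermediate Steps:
$g = i \sqrt{13}$ ($g = \sqrt{-13} = i \sqrt{13} \approx 3.6056 i$)
$g \left(-89\right) = i \sqrt{13} \left(-89\right) = - 89 i \sqrt{13}$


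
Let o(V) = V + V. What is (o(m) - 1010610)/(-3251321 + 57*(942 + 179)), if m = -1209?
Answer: 253257/796856 ≈ 0.31782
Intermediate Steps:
o(V) = 2*V
(o(m) - 1010610)/(-3251321 + 57*(942 + 179)) = (2*(-1209) - 1010610)/(-3251321 + 57*(942 + 179)) = (-2418 - 1010610)/(-3251321 + 57*1121) = -1013028/(-3251321 + 63897) = -1013028/(-3187424) = -1013028*(-1/3187424) = 253257/796856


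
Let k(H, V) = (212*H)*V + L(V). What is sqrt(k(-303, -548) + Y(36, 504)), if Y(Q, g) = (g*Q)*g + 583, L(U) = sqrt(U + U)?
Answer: sqrt(44346487 + 2*I*sqrt(274)) ≈ 6659.3 + 0.e-3*I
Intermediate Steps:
L(U) = sqrt(2)*sqrt(U) (L(U) = sqrt(2*U) = sqrt(2)*sqrt(U))
k(H, V) = sqrt(2)*sqrt(V) + 212*H*V (k(H, V) = (212*H)*V + sqrt(2)*sqrt(V) = 212*H*V + sqrt(2)*sqrt(V) = sqrt(2)*sqrt(V) + 212*H*V)
Y(Q, g) = 583 + Q*g**2 (Y(Q, g) = (Q*g)*g + 583 = Q*g**2 + 583 = 583 + Q*g**2)
sqrt(k(-303, -548) + Y(36, 504)) = sqrt((sqrt(2)*sqrt(-548) + 212*(-303)*(-548)) + (583 + 36*504**2)) = sqrt((sqrt(2)*(2*I*sqrt(137)) + 35201328) + (583 + 36*254016)) = sqrt((2*I*sqrt(274) + 35201328) + (583 + 9144576)) = sqrt((35201328 + 2*I*sqrt(274)) + 9145159) = sqrt(44346487 + 2*I*sqrt(274))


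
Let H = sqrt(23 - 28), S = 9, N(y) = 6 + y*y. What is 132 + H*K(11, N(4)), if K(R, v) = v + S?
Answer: 132 + 31*I*sqrt(5) ≈ 132.0 + 69.318*I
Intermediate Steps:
N(y) = 6 + y**2
K(R, v) = 9 + v (K(R, v) = v + 9 = 9 + v)
H = I*sqrt(5) (H = sqrt(-5) = I*sqrt(5) ≈ 2.2361*I)
132 + H*K(11, N(4)) = 132 + (I*sqrt(5))*(9 + (6 + 4**2)) = 132 + (I*sqrt(5))*(9 + (6 + 16)) = 132 + (I*sqrt(5))*(9 + 22) = 132 + (I*sqrt(5))*31 = 132 + 31*I*sqrt(5)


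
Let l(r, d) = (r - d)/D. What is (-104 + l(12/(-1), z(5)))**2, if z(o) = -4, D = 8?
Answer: 11025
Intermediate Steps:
l(r, d) = -d/8 + r/8 (l(r, d) = (r - d)/8 = (r - d)*(1/8) = -d/8 + r/8)
(-104 + l(12/(-1), z(5)))**2 = (-104 + (-1/8*(-4) + (12/(-1))/8))**2 = (-104 + (1/2 + (12*(-1))/8))**2 = (-104 + (1/2 + (1/8)*(-12)))**2 = (-104 + (1/2 - 3/2))**2 = (-104 - 1)**2 = (-105)**2 = 11025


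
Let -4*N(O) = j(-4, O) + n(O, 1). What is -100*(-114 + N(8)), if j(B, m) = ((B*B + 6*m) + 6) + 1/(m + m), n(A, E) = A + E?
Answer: 214025/16 ≈ 13377.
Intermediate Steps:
j(B, m) = 6 + B² + 1/(2*m) + 6*m (j(B, m) = ((B² + 6*m) + 6) + 1/(2*m) = (6 + B² + 6*m) + 1/(2*m) = 6 + B² + 1/(2*m) + 6*m)
N(O) = -23/4 - 7*O/4 - 1/(8*O) (N(O) = -((6 + (-4)² + 1/(2*O) + 6*O) + (O + 1))/4 = -((6 + 16 + 1/(2*O) + 6*O) + (1 + O))/4 = -((22 + 1/(2*O) + 6*O) + (1 + O))/4 = -(23 + 1/(2*O) + 7*O)/4 = -23/4 - 7*O/4 - 1/(8*O))
-100*(-114 + N(8)) = -100*(-114 + (⅛)*(-1 - 46*8 - 14*8²)/8) = -100*(-114 + (⅛)*(⅛)*(-1 - 368 - 14*64)) = -100*(-114 + (⅛)*(⅛)*(-1 - 368 - 896)) = -100*(-114 + (⅛)*(⅛)*(-1265)) = -100*(-114 - 1265/64) = -100*(-8561/64) = 214025/16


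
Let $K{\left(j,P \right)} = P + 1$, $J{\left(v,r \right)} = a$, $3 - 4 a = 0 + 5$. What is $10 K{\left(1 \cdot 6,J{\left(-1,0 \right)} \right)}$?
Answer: $5$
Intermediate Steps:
$a = - \frac{1}{2}$ ($a = \frac{3}{4} - \frac{0 + 5}{4} = \frac{3}{4} - \frac{5}{4} = - \frac{1}{2} \approx -0.5$)
$J{\left(v,r \right)} = - \frac{1}{2}$
$K{\left(j,P \right)} = 1 + P$
$10 K{\left(1 \cdot 6,J{\left(-1,0 \right)} \right)} = 10 \left(1 - \frac{1}{2}\right) = 10 \cdot \frac{1}{2} = 5$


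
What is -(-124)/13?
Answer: 124/13 ≈ 9.5385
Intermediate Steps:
-(-124)/13 = -31*(-4/13) = 124/13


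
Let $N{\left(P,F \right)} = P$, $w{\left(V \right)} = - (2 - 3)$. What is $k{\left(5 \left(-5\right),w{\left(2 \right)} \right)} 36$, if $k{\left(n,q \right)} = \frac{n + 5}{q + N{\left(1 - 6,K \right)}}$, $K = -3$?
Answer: $180$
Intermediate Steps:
$w{\left(V \right)} = 1$ ($w{\left(V \right)} = \left(-1\right) \left(-1\right) = 1$)
$k{\left(n,q \right)} = \frac{5 + n}{-5 + q}$ ($k{\left(n,q \right)} = \frac{n + 5}{q + \left(1 - 6\right)} = \frac{5 + n}{q + \left(1 - 6\right)} = \frac{5 + n}{q - 5} = \frac{5 + n}{-5 + q}$)
$k{\left(5 \left(-5\right),w{\left(2 \right)} \right)} 36 = \frac{5 + 5 \left(-5\right)}{-5 + 1} \cdot 36 = \frac{5 - 25}{-4} \cdot 36 = \left(- \frac{1}{4}\right) \left(-20\right) 36 = 5 \cdot 36 = 180$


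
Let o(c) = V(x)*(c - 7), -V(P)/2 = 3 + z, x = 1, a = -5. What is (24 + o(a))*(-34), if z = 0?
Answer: -3264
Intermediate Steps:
V(P) = -6 (V(P) = -2*(3 + 0) = -2*3 = -6)
o(c) = 42 - 6*c (o(c) = -6*(c - 7) = -6*(-7 + c) = 42 - 6*c)
(24 + o(a))*(-34) = (24 + (42 - 6*(-5)))*(-34) = (24 + (42 + 30))*(-34) = (24 + 72)*(-34) = 96*(-34) = -3264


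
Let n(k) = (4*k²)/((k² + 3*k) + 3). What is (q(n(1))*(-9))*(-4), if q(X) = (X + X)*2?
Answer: 576/7 ≈ 82.286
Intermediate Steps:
n(k) = 4*k²/(3 + k² + 3*k) (n(k) = (4*k²)/(3 + k² + 3*k) = 4*k²/(3 + k² + 3*k))
q(X) = 4*X (q(X) = (2*X)*2 = 4*X)
(q(n(1))*(-9))*(-4) = ((4*(4*1²/(3 + 1² + 3*1)))*(-9))*(-4) = ((4*(4*1/(3 + 1 + 3)))*(-9))*(-4) = ((4*(4*1/7))*(-9))*(-4) = ((4*(4*1*(⅐)))*(-9))*(-4) = ((4*(4/7))*(-9))*(-4) = ((16/7)*(-9))*(-4) = -144/7*(-4) = 576/7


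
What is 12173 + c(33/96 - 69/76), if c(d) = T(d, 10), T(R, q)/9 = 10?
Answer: 12263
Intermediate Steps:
T(R, q) = 90 (T(R, q) = 9*10 = 90)
c(d) = 90
12173 + c(33/96 - 69/76) = 12173 + 90 = 12263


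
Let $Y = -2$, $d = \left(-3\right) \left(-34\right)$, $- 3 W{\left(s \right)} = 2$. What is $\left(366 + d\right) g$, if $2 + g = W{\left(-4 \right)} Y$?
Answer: $-312$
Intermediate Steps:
$W{\left(s \right)} = - \frac{2}{3}$ ($W{\left(s \right)} = \left(- \frac{1}{3}\right) 2 = - \frac{2}{3}$)
$d = 102$
$g = - \frac{2}{3}$ ($g = -2 - - \frac{4}{3} = -2 + \frac{4}{3} = - \frac{2}{3} \approx -0.66667$)
$\left(366 + d\right) g = \left(366 + 102\right) \left(- \frac{2}{3}\right) = 468 \left(- \frac{2}{3}\right) = -312$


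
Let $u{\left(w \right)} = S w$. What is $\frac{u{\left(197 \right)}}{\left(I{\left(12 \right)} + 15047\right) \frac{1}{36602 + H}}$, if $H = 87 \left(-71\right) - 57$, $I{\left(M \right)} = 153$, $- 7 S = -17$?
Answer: $\frac{3178201}{3325} \approx 955.85$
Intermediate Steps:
$S = \frac{17}{7}$ ($S = \left(- \frac{1}{7}\right) \left(-17\right) = \frac{17}{7} \approx 2.4286$)
$u{\left(w \right)} = \frac{17 w}{7}$
$H = -6234$ ($H = -6177 - 57 = -6234$)
$\frac{u{\left(197 \right)}}{\left(I{\left(12 \right)} + 15047\right) \frac{1}{36602 + H}} = \frac{\frac{17}{7} \cdot 197}{\left(153 + 15047\right) \frac{1}{36602 - 6234}} = \frac{3349}{7 \cdot \frac{15200}{30368}} = \frac{3349}{7 \cdot 15200 \cdot \frac{1}{30368}} = \frac{3349}{7 \cdot \frac{475}{949}} = \frac{3349}{7} \cdot \frac{949}{475} = \frac{3178201}{3325}$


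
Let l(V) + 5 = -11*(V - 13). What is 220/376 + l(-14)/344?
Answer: 2898/2021 ≈ 1.4339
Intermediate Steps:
l(V) = 138 - 11*V (l(V) = -5 - 11*(V - 13) = -5 - 11*(-13 + V) = -5 + (143 - 11*V) = 138 - 11*V)
220/376 + l(-14)/344 = 220/376 + (138 - 11*(-14))/344 = 220*(1/376) + (138 + 154)*(1/344) = 55/94 + 292*(1/344) = 55/94 + 73/86 = 2898/2021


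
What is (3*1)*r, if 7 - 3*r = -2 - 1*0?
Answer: 9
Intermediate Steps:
r = 3 (r = 7/3 - (-2 - 1*0)/3 = 7/3 - (-2 + 0)/3 = 7/3 - 1/3*(-2) = 7/3 + 2/3 = 3)
(3*1)*r = (3*1)*3 = 3*3 = 9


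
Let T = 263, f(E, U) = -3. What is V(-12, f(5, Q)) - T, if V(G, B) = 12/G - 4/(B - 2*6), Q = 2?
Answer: -3956/15 ≈ -263.73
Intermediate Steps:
V(G, B) = -4/(-12 + B) + 12/G (V(G, B) = 12/G - 4/(B - 12) = 12/G - 4/(-12 + B) = -4/(-12 + B) + 12/G)
V(-12, f(5, Q)) - T = 4*(-36 - 1*(-12) + 3*(-3))/(-12*(-12 - 3)) - 1*263 = 4*(-1/12)*(-36 + 12 - 9)/(-15) - 263 = 4*(-1/12)*(-1/15)*(-33) - 263 = -11/15 - 263 = -3956/15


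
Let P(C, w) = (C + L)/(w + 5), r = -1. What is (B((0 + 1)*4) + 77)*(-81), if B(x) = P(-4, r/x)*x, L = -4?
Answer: -108135/19 ≈ -5691.3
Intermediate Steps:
P(C, w) = (-4 + C)/(5 + w) (P(C, w) = (C - 4)/(w + 5) = (-4 + C)/(5 + w))
B(x) = -8*x/(5 - 1/x) (B(x) = ((-4 - 4)/(5 - 1/x))*x = (-8/(5 - 1/x))*x = -8*x/(5 - 1/x))
(B((0 + 1)*4) + 77)*(-81) = (-8*((0 + 1)*4)²/(-1 + 5*((0 + 1)*4)) + 77)*(-81) = (-8*(1*4)²/(-1 + 5*(1*4)) + 77)*(-81) = (-8*4²/(-1 + 5*4) + 77)*(-81) = (-8*16/(-1 + 20) + 77)*(-81) = (-8*16/19 + 77)*(-81) = (-8*16*1/19 + 77)*(-81) = (-128/19 + 77)*(-81) = (1335/19)*(-81) = -108135/19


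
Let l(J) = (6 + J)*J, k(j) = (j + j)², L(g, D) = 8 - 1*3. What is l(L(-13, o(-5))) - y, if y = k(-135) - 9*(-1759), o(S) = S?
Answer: -88676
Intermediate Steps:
L(g, D) = 5 (L(g, D) = 8 - 3 = 5)
k(j) = 4*j² (k(j) = (2*j)² = 4*j²)
l(J) = J*(6 + J)
y = 88731 (y = 4*(-135)² - 9*(-1759) = 4*18225 + 15831 = 72900 + 15831 = 88731)
l(L(-13, o(-5))) - y = 5*(6 + 5) - 1*88731 = 5*11 - 88731 = 55 - 88731 = -88676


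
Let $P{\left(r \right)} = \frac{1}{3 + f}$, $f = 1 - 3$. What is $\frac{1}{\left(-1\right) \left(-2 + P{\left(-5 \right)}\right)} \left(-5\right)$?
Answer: $-5$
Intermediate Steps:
$f = -2$
$P{\left(r \right)} = 1$ ($P{\left(r \right)} = \frac{1}{3 - 2} = 1^{-1} = 1$)
$\frac{1}{\left(-1\right) \left(-2 + P{\left(-5 \right)}\right)} \left(-5\right) = \frac{1}{\left(-1\right) \left(-2 + 1\right)} \left(-5\right) = - \frac{1}{-1} \left(-5\right) = \left(-1\right) \left(-1\right) \left(-5\right) = 1 \left(-5\right) = -5$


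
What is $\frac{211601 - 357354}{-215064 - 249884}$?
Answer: $\frac{145753}{464948} \approx 0.31348$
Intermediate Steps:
$\frac{211601 - 357354}{-215064 - 249884} = - \frac{145753}{-464948} = \left(-145753\right) \left(- \frac{1}{464948}\right) = \frac{145753}{464948}$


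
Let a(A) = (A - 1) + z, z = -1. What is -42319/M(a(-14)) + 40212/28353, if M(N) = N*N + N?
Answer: -396739909/2268240 ≈ -174.91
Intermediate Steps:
a(A) = -2 + A (a(A) = (A - 1) - 1 = (-1 + A) - 1 = -2 + A)
M(N) = N + N² (M(N) = N² + N = N + N²)
-42319/M(a(-14)) + 40212/28353 = -42319*1/((1 + (-2 - 14))*(-2 - 14)) + 40212/28353 = -42319*(-1/(16*(1 - 16))) + 40212*(1/28353) = -42319/((-16*(-15))) + 13404/9451 = -42319/240 + 13404/9451 = -396739909/2268240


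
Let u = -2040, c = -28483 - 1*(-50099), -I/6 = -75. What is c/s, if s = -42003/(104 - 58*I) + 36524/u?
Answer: -143292031680/107973973 ≈ -1327.1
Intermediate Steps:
I = 450 (I = -6*(-75) = 450)
c = 21616 (c = -28483 + 50099 = 21616)
s = -107973973/6628980 (s = -42003/(104 - 58*450) + 36524/(-2040) = -42003/(104 - 26100) + 36524*(-1/2040) = -42003/(-25996) - 9131/510 = -42003*(-1/25996) - 9131/510 = 42003/25996 - 9131/510 = -107973973/6628980 ≈ -16.288)
c/s = 21616/(-107973973/6628980) = 21616*(-6628980/107973973) = -143292031680/107973973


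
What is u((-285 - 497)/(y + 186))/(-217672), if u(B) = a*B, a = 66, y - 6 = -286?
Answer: -561/222404 ≈ -0.0025224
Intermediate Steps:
y = -280 (y = 6 - 286 = -280)
u(B) = 66*B
u((-285 - 497)/(y + 186))/(-217672) = (66*((-285 - 497)/(-280 + 186)))/(-217672) = (66*(-782/(-94)))*(-1/217672) = (66*(-782*(-1/94)))*(-1/217672) = (66*(391/47))*(-1/217672) = (25806/47)*(-1/217672) = -561/222404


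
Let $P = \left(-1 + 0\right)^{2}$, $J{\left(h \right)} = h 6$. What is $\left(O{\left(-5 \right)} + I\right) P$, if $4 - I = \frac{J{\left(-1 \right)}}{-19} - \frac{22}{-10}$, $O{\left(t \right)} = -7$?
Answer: $- \frac{524}{95} \approx -5.5158$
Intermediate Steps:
$J{\left(h \right)} = 6 h$
$P = 1$ ($P = \left(-1\right)^{2} = 1$)
$I = \frac{141}{95}$ ($I = 4 - \left(\frac{6 \left(-1\right)}{-19} - \frac{22}{-10}\right) = 4 - \left(\left(-6\right) \left(- \frac{1}{19}\right) - - \frac{11}{5}\right) = 4 - \left(\frac{6}{19} + \frac{11}{5}\right) = 4 - \frac{239}{95} = \frac{141}{95} \approx 1.4842$)
$\left(O{\left(-5 \right)} + I\right) P = \left(-7 + \frac{141}{95}\right) 1 = \left(- \frac{524}{95}\right) 1 = - \frac{524}{95}$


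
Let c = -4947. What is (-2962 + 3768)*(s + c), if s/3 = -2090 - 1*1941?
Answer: -13734240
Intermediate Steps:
s = -12093 (s = 3*(-2090 - 1*1941) = 3*(-2090 - 1941) = 3*(-4031) = -12093)
(-2962 + 3768)*(s + c) = (-2962 + 3768)*(-12093 - 4947) = 806*(-17040) = -13734240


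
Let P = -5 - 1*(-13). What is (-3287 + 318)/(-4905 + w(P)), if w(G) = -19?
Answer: 2969/4924 ≈ 0.60297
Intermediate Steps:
P = 8 (P = -5 + 13 = 8)
(-3287 + 318)/(-4905 + w(P)) = (-3287 + 318)/(-4905 - 19) = -2969/(-4924) = -2969*(-1/4924) = 2969/4924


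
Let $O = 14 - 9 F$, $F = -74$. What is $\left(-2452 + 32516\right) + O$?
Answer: $30744$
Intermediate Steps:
$O = 680$ ($O = 14 - -666 = 14 + 666 = 680$)
$\left(-2452 + 32516\right) + O = \left(-2452 + 32516\right) + 680 = 30064 + 680 = 30744$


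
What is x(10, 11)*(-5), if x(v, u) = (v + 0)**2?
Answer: -500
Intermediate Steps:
x(v, u) = v**2
x(10, 11)*(-5) = 10**2*(-5) = 100*(-5) = -500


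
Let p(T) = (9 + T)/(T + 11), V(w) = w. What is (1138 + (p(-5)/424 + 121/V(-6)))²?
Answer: 56159994361/44944 ≈ 1.2496e+6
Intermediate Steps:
p(T) = (9 + T)/(11 + T)
(1138 + (p(-5)/424 + 121/V(-6)))² = (1138 + (((9 - 5)/(11 - 5))/424 + 121/(-6)))² = (1138 + ((4/6)*(1/424) + 121*(-⅙)))² = (1138 + (((⅙)*4)*(1/424) - 121/6))² = (1138 + ((⅔)*(1/424) - 121/6))² = (1138 + (1/636 - 121/6))² = (1138 - 4275/212)² = (236981/212)² = 56159994361/44944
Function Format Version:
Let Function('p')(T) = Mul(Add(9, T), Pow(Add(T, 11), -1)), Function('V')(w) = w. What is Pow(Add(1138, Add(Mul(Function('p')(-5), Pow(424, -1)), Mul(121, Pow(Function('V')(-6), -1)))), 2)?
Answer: Rational(56159994361, 44944) ≈ 1.2496e+6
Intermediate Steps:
Function('p')(T) = Mul(Pow(Add(11, T), -1), Add(9, T)) (Function('p')(T) = Mul(Add(9, T), Pow(Add(11, T), -1)) = Mul(Pow(Add(11, T), -1), Add(9, T)))
Pow(Add(1138, Add(Mul(Function('p')(-5), Pow(424, -1)), Mul(121, Pow(Function('V')(-6), -1)))), 2) = Pow(Add(1138, Add(Mul(Mul(Pow(Add(11, -5), -1), Add(9, -5)), Pow(424, -1)), Mul(121, Pow(-6, -1)))), 2) = Pow(Add(1138, Add(Mul(Mul(Pow(6, -1), 4), Rational(1, 424)), Mul(121, Rational(-1, 6)))), 2) = Pow(Add(1138, Add(Mul(Mul(Rational(1, 6), 4), Rational(1, 424)), Rational(-121, 6))), 2) = Pow(Add(1138, Add(Mul(Rational(2, 3), Rational(1, 424)), Rational(-121, 6))), 2) = Pow(Add(1138, Add(Rational(1, 636), Rational(-121, 6))), 2) = Pow(Add(1138, Rational(-4275, 212)), 2) = Pow(Rational(236981, 212), 2) = Rational(56159994361, 44944)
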